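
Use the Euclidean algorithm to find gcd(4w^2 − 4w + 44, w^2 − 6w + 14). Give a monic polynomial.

1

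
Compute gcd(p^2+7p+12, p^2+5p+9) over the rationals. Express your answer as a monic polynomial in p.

1

Apply the Euclidean algorithm:
  p^2+7p+12 = (p^2+5p+9) + (2p+3)
  p^2+5p+9 = ((1/2)p+7/4)(2p+3) + (15/4)
  2p+3 = ((8/15)p+4/5)(15/4) + (0)
The last nonzero remainder is the constant 15/4, so the polynomials are coprime and gcd = 1.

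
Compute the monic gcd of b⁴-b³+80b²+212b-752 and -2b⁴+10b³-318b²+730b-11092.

Repeated division with remainder:
  b⁴-b³+80b²+212b-752 = (-1/2)(-2b⁴+10b³-318b²+730b-11092) + (4b³-79b²+577b-6298)
  -2b⁴+10b³-318b²+730b-11092 = (-(1/2)b-59/8)(4b³-79b²+577b-6298) + (-(4897/8)b²+(14691/8)b-230159/4)
  4b³-79b²+577b-6298 = (-(32/4897)b+536/4897)(-(4897/8)b²+(14691/8)b-230159/4) + (0)
Last nonzero remainder: -(4897/8)b²+(14691/8)b-230159/4. Dividing through by -4897/8 gives the monic gcd b²-3b+94.

b²-3b+94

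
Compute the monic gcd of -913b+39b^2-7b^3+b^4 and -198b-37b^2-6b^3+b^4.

Apply the Euclidean algorithm:
  b^4-7b^3+39b^2-913b = (b^4-6b^3-37b^2-198b) + (-b^3+76b^2-715b)
  b^4-6b^3-37b^2-198b = (-b-70)(-b^3+76b^2-715b) + (4568b^2-50248b)
  -b^3+76b^2-715b = (-(1/4568)b+65/4568)(4568b^2-50248b) + (0)
Last nonzero remainder: 4568b^2-50248b. Dividing through by 4568 gives the monic gcd b^2-11b.

-11b+b^2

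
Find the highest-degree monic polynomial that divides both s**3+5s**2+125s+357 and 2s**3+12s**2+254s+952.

s**2+2s+119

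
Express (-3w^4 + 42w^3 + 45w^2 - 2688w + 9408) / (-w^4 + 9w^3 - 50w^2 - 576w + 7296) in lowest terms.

By polynomial division,
  -3w^4 + 42w^3 + 45w^2 - 2688w + 9408 = (3)(-w^4 + 9w^3 - 50w^2 - 576w + 7296) + (15w^3 + 195w^2 - 960w - 12480)
  -w^4 + 9w^3 - 50w^2 - 576w + 7296 = (-(1/15)w + 22/15)(15w^3 + 195w^2 - 960w - 12480) + (-400w^2 + 25600)
  15w^3 + 195w^2 - 960w - 12480 = (-(3/80)w - 39/80)(-400w^2 + 25600) + (0)
Last nonzero remainder: -400w^2 + 25600. Dividing through by -400 gives the monic gcd w^2 - 64.
Cancel w^2 - 64 from numerator and denominator to get the reduced form.

(3w^2 - 42w + 147)/(w^2 - 9w + 114)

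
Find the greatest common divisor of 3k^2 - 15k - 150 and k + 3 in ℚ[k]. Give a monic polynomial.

Repeated division with remainder:
  3k^2 - 15k - 150 = (3k - 24)(k + 3) + (-78)
  k + 3 = (-(1/78)k - 1/26)(-78) + (0)
The last nonzero remainder is the constant -78, so the polynomials are coprime and gcd = 1.

1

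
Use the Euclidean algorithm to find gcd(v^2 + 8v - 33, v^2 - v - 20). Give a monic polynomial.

1

Euclidean algorithm in ℚ[v]:
  v^2 + 8v - 33 = (v^2 - v - 20) + (9v - 13)
  v^2 - v - 20 = ((1/9)v + 4/81)(9v - 13) + (-1568/81)
  9v - 13 = (-(729/1568)v + 1053/1568)(-1568/81) + (0)
The last nonzero remainder is the constant -1568/81, so the polynomials are coprime and gcd = 1.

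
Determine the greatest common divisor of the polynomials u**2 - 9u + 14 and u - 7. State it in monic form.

Repeated division with remainder:
  u**2 - 9u + 14 = (u - 2)(u - 7) + (0)
The last nonzero remainder u - 7 is already monic.

u - 7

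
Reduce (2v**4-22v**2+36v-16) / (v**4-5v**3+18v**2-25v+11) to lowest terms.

(2v**2+4v-16)/(v**2-3v+11)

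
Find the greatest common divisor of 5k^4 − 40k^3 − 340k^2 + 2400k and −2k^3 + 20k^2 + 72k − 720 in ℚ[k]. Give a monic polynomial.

k^2 − 16k + 60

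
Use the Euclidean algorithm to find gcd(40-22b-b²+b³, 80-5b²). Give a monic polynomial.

Euclidean algorithm in ℚ[b]:
  b³-b²-22b+40 = (-(1/5)b+1/5)(-5b²+80) + (-6b+24)
  -5b²+80 = ((5/6)b+10/3)(-6b+24) + (0)
Last nonzero remainder: -6b+24. Dividing through by -6 gives the monic gcd b-4.

-4+b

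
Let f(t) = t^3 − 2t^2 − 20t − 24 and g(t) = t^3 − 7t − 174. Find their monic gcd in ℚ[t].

t − 6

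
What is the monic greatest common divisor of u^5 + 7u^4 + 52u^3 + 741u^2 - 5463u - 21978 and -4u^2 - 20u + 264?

Apply the Euclidean algorithm:
  u^5 + 7u^4 + 52u^3 + 741u^2 - 5463u - 21978 = (-(1/4)u^3 - (1/2)u^2 - 27u - 333/4)(-4u^2 - 20u + 264) + (0)
Last nonzero remainder: -4u^2 - 20u + 264. Dividing through by -4 gives the monic gcd u^2 + 5u - 66.

u^2 + 5u - 66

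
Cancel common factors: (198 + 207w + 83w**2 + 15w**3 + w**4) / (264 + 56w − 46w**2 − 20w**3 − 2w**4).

Repeated division with remainder:
  w**4 + 15w**3 + 83w**2 + 207w + 198 = (−1/2)(−2w**4 − 20w**3 − 46w**2 + 56w + 264) + (5w**3 + 60w**2 + 235w + 330)
  −2w**4 − 20w**3 − 46w**2 + 56w + 264 = (−(2/5)w + 4/5)(5w**3 + 60w**2 + 235w + 330) + (0)
Last nonzero remainder: 5w**3 + 60w**2 + 235w + 330. Dividing through by 5 gives the monic gcd w**3 + 12w**2 + 47w + 66.
Cancel w**3 + 12w**2 + 47w + 66 from numerator and denominator to get the reduced form.

(−3 − w)/(−4 + 2w)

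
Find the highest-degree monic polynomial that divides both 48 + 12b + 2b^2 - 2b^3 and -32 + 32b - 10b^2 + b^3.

-4 + b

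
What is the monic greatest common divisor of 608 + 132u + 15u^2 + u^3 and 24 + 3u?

8 + u

Apply the Euclidean algorithm:
  u^3 + 15u^2 + 132u + 608 = ((1/3)u^2 + (7/3)u + 76/3)(3u + 24) + (0)
Last nonzero remainder: 3u + 24. Dividing through by 3 gives the monic gcd u + 8.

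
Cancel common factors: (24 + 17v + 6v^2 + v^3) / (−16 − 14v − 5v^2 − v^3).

Euclidean algorithm in ℚ[v]:
  v^3 + 6v^2 + 17v + 24 = (−1)(−v^3 − 5v^2 − 14v − 16) + (v^2 + 3v + 8)
  −v^3 − 5v^2 − 14v − 16 = (−v − 2)(v^2 + 3v + 8) + (0)
The last nonzero remainder v^2 + 3v + 8 is already monic.
Cancel v^2 + 3v + 8 from numerator and denominator to get the reduced form.

(−3 − v)/(2 + v)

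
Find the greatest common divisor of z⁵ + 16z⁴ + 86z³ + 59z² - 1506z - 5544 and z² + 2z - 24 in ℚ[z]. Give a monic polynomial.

z² + 2z - 24

Euclidean algorithm in ℚ[z]:
  z⁵ + 16z⁴ + 86z³ + 59z² - 1506z - 5544 = (z³ + 14z² + 82z + 231)(z² + 2z - 24) + (0)
The last nonzero remainder z² + 2z - 24 is already monic.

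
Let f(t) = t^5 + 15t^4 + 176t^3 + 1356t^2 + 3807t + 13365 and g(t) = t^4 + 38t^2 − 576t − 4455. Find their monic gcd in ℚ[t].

Apply the Euclidean algorithm:
  t^5 + 15t^4 + 176t^3 + 1356t^2 + 3807t + 13365 = (t + 15)(t^4 + 38t^2 − 576t − 4455) + (138t^3 + 1362t^2 + 16902t + 80190)
  t^4 + 38t^2 − 576t − 4455 = ((1/138)t − 227/3174)(138t^3 + 1362t^2 + 16902t + 80190) + ((6840/529)t^2 + (27360/529)t + 677160/529)
  138t^3 + 1362t^2 + 16902t + 80190 = ((12167/1140)t + 4761/76)((6840/529)t^2 + (27360/529)t + 677160/529) + (0)
Last nonzero remainder: (6840/529)t^2 + (27360/529)t + 677160/529. Dividing through by 6840/529 gives the monic gcd t^2 + 4t + 99.

t^2 + 4t + 99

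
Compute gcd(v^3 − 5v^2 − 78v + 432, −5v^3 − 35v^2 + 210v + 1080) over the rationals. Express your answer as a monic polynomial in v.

v^2 + 3v − 54

By polynomial division,
  v^3 − 5v^2 − 78v + 432 = (−1/5)(−5v^3 − 35v^2 + 210v + 1080) + (−12v^2 − 36v + 648)
  −5v^3 − 35v^2 + 210v + 1080 = ((5/12)v + 5/3)(−12v^2 − 36v + 648) + (0)
Last nonzero remainder: −12v^2 − 36v + 648. Dividing through by −12 gives the monic gcd v^2 + 3v − 54.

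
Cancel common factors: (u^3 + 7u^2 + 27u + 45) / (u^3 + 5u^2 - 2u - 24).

Repeated division with remainder:
  u^3 + 7u^2 + 27u + 45 = (u^3 + 5u^2 - 2u - 24) + (2u^2 + 29u + 69)
  u^3 + 5u^2 - 2u - 24 = ((1/2)u - 19/4)(2u^2 + 29u + 69) + ((405/4)u + 1215/4)
  2u^2 + 29u + 69 = ((8/405)u + 92/405)((405/4)u + 1215/4) + (0)
Last nonzero remainder: (405/4)u + 1215/4. Dividing through by 405/4 gives the monic gcd u + 3.
Cancel u + 3 from numerator and denominator to get the reduced form.

(u^2 + 4u + 15)/(u^2 + 2u - 8)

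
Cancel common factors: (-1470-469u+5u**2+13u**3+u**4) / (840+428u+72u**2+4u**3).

(-42+u+u**2)/(24+4u)

Apply the Euclidean algorithm:
  u**4+13u**3+5u**2-469u-1470 = ((1/4)u-5/4)(4u**3+72u**2+428u+840) + (-12u**2-144u-420)
  4u**3+72u**2+428u+840 = (-(1/3)u-2)(-12u**2-144u-420) + (0)
Last nonzero remainder: -12u**2-144u-420. Dividing through by -12 gives the monic gcd u**2+12u+35.
Cancel u**2+12u+35 from numerator and denominator to get the reduced form.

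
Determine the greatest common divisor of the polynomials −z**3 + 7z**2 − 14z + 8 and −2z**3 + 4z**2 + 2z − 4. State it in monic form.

By polynomial division,
  −z**3 + 7z**2 − 14z + 8 = (1/2)(−2z**3 + 4z**2 + 2z − 4) + (5z**2 − 15z + 10)
  −2z**3 + 4z**2 + 2z − 4 = (−(2/5)z − 2/5)(5z**2 − 15z + 10) + (0)
Last nonzero remainder: 5z**2 − 15z + 10. Dividing through by 5 gives the monic gcd z**2 − 3z + 2.

z**2 − 3z + 2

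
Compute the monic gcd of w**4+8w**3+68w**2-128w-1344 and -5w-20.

w+4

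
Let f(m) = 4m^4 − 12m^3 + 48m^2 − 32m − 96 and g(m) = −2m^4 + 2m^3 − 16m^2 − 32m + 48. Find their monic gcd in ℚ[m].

By polynomial division,
  4m^4 − 12m^3 + 48m^2 − 32m − 96 = (−2)(−2m^4 + 2m^3 − 16m^2 − 32m + 48) + (−8m^3 + 16m^2 − 96m)
  −2m^4 + 2m^3 − 16m^2 − 32m + 48 = ((1/4)m + 1/4)(−8m^3 + 16m^2 − 96m) + (4m^2 − 8m + 48)
  −8m^3 + 16m^2 − 96m = (−2m)(4m^2 − 8m + 48) + (0)
Last nonzero remainder: 4m^2 − 8m + 48. Dividing through by 4 gives the monic gcd m^2 − 2m + 12.

m^2 − 2m + 12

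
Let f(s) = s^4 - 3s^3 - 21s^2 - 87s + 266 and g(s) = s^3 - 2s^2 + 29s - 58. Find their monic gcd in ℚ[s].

s - 2

By polynomial division,
  s^4 - 3s^3 - 21s^2 - 87s + 266 = (s - 1)(s^3 - 2s^2 + 29s - 58) + (-52s^2 + 208)
  s^3 - 2s^2 + 29s - 58 = (-(1/52)s + 1/26)(-52s^2 + 208) + (33s - 66)
  -52s^2 + 208 = (-(52/33)s - 104/33)(33s - 66) + (0)
Last nonzero remainder: 33s - 66. Dividing through by 33 gives the monic gcd s - 2.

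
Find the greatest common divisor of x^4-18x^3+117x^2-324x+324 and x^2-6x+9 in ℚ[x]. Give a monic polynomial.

x^2-6x+9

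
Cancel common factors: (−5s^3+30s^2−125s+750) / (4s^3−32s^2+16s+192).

(−5s^2−125)/(4s^2−8s−32)

Euclidean algorithm in ℚ[s]:
  −5s^3+30s^2−125s+750 = (−5/4)(4s^3−32s^2+16s+192) + (−10s^2−105s+990)
  4s^3−32s^2+16s+192 = (−(2/5)s+37/5)(−10s^2−105s+990) + (1189s−7134)
  −10s^2−105s+990 = (−(10/1189)s−165/1189)(1189s−7134) + (0)
Last nonzero remainder: 1189s−7134. Dividing through by 1189 gives the monic gcd s−6.
Cancel s−6 from numerator and denominator to get the reduced form.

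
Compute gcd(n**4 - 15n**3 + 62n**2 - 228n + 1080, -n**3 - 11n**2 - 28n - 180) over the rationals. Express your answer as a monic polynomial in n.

n**2 + n + 18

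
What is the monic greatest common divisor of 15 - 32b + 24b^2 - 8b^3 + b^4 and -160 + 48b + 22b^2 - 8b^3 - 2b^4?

5 - 4b + b^2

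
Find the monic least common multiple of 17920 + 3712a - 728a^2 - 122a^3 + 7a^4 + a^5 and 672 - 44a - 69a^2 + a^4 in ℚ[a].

-376320 - 6272a + 48056a^2 + 3362a^3 - 1363a^4 - 115a^5 + 11a^6 + a^7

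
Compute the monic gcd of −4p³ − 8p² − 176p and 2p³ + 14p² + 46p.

p

By polynomial division,
  −4p³ − 8p² − 176p = (−2)(2p³ + 14p² + 46p) + (20p² − 84p)
  2p³ + 14p² + 46p = ((1/10)p + 28/25)(20p² − 84p) + ((3502/25)p)
  20p² − 84p = ((250/1751)p − 1050/1751)((3502/25)p) + (0)
Last nonzero remainder: (3502/25)p. Dividing through by 3502/25 gives the monic gcd p.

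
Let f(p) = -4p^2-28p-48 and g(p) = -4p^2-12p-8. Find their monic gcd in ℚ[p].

1

Repeated division with remainder:
  -4p^2-28p-48 = (-4p^2-12p-8) + (-16p-40)
  -4p^2-12p-8 = ((1/4)p+1/8)(-16p-40) + (-3)
  -16p-40 = ((16/3)p+40/3)(-3) + (0)
The last nonzero remainder is the constant -3, so the polynomials are coprime and gcd = 1.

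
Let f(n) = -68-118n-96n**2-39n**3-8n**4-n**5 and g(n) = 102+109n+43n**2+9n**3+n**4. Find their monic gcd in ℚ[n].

34+25n+6n**2+n**3

Apply the Euclidean algorithm:
  -n**5-8n**4-39n**3-96n**2-118n-68 = (-n+1)(n**4+9n**3+43n**2+109n+102) + (-5n**3-30n**2-125n-170)
  n**4+9n**3+43n**2+109n+102 = (-(1/5)n-3/5)(-5n**3-30n**2-125n-170) + (0)
Last nonzero remainder: -5n**3-30n**2-125n-170. Dividing through by -5 gives the monic gcd n**3+6n**2+25n+34.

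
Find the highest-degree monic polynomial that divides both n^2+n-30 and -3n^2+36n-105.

n-5

Repeated division with remainder:
  n^2+n-30 = (-1/3)(-3n^2+36n-105) + (13n-65)
  -3n^2+36n-105 = (-(3/13)n+21/13)(13n-65) + (0)
Last nonzero remainder: 13n-65. Dividing through by 13 gives the monic gcd n-5.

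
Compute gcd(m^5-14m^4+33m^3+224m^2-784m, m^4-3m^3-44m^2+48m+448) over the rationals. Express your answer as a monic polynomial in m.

m^3-7m^2-16m+112

Apply the Euclidean algorithm:
  m^5-14m^4+33m^3+224m^2-784m = (m-11)(m^4-3m^3-44m^2+48m+448) + (44m^3-308m^2-704m+4928)
  m^4-3m^3-44m^2+48m+448 = ((1/44)m+1/11)(44m^3-308m^2-704m+4928) + (0)
Last nonzero remainder: 44m^3-308m^2-704m+4928. Dividing through by 44 gives the monic gcd m^3-7m^2-16m+112.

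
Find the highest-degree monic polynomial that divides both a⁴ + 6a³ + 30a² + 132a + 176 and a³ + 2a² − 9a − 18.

a + 2

Repeated division with remainder:
  a⁴ + 6a³ + 30a² + 132a + 176 = (a + 4)(a³ + 2a² − 9a − 18) + (31a² + 186a + 248)
  a³ + 2a² − 9a − 18 = ((1/31)a − 4/31)(31a² + 186a + 248) + (7a + 14)
  31a² + 186a + 248 = ((31/7)a + 124/7)(7a + 14) + (0)
Last nonzero remainder: 7a + 14. Dividing through by 7 gives the monic gcd a + 2.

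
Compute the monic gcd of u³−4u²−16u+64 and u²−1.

1

Repeated division with remainder:
  u³−4u²−16u+64 = (u−4)(u²−1) + (−15u+60)
  u²−1 = (−(1/15)u−4/15)(−15u+60) + (15)
  −15u+60 = (−u+4)(15) + (0)
The last nonzero remainder is the constant 15, so the polynomials are coprime and gcd = 1.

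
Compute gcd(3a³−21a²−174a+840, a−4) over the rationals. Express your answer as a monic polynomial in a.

a−4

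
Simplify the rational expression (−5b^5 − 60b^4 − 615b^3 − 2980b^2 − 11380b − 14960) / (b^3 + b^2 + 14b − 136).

(−5b^3 − 35b^2 − 270b − 440)/(b − 4)

By polynomial division,
  −5b^5 − 60b^4 − 615b^3 − 2980b^2 − 11380b − 14960 = (−5b^2 − 55b − 490)(b^3 + b^2 + 14b − 136) + (−2400b^2 − 12000b − 81600)
  b^3 + b^2 + 14b − 136 = (−(1/2400)b + 1/600)(−2400b^2 − 12000b − 81600) + (0)
Last nonzero remainder: −2400b^2 − 12000b − 81600. Dividing through by −2400 gives the monic gcd b^2 + 5b + 34.
Cancel b^2 + 5b + 34 from numerator and denominator to get the reduced form.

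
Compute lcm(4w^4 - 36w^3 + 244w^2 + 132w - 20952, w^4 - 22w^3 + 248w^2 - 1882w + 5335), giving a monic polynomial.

Euclidean algorithm in ℚ[w]:
  4w^4 - 36w^3 + 244w^2 + 132w - 20952 = (4)(w^4 - 22w^3 + 248w^2 - 1882w + 5335) + (52w^3 - 748w^2 + 7660w - 42292)
  w^4 - 22w^3 + 248w^2 - 1882w + 5335 = ((1/52)w - 99/676)(52w^3 - 748w^2 + 7660w - 42292) + (-(1496/169)w^2 + (8976/169)w - 145112/169)
  52w^3 - 748w^2 + 7660w - 42292 = (-(2197/374)w + 18421/374)(-(1496/169)w^2 + (8976/169)w - 145112/169) + (0)
Last nonzero remainder: -(1496/169)w^2 + (8976/169)w - 145112/169. Dividing through by -1496/169 gives the monic gcd w^2 - 6w + 97.
Then lcm(f, g) = f·g / gcd(f, g); expanding and making the result monic gives the answer.

w^6 - 25w^5 + 260w^4 - 1438w^3 - 2411w^2 + 85623w - 288090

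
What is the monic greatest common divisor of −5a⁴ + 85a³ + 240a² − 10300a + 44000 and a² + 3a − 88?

Euclidean algorithm in ℚ[a]:
  −5a⁴ + 85a³ + 240a² − 10300a + 44000 = (−5a² + 100a − 500)(a² + 3a − 88) + (0)
The last nonzero remainder a² + 3a − 88 is already monic.

a² + 3a − 88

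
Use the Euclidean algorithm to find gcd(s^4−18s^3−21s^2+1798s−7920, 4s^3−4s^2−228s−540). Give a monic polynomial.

s−9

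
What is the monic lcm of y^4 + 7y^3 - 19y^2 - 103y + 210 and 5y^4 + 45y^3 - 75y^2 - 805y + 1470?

Euclidean algorithm in ℚ[y]:
  y^4 + 7y^3 - 19y^2 - 103y + 210 = (1/5)(5y^4 + 45y^3 - 75y^2 - 805y + 1470) + (-2y^3 - 4y^2 + 58y - 84)
  5y^4 + 45y^3 - 75y^2 - 805y + 1470 = (-(5/2)y - 35/2)(-2y^3 - 4y^2 + 58y - 84) + (0)
Last nonzero remainder: -2y^3 - 4y^2 + 58y - 84. Dividing through by -2 gives the monic gcd y^3 + 2y^2 - 29y + 42.
Then lcm(f, g) = f·g / gcd(f, g); expanding and making the result monic gives the answer.

y^5 + 14y^4 + 30y^3 - 236y^2 - 511y + 1470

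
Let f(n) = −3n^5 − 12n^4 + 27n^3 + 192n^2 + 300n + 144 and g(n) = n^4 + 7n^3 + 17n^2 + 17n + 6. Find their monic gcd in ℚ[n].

n^3 + 6n^2 + 11n + 6

Euclidean algorithm in ℚ[n]:
  −3n^5 − 12n^4 + 27n^3 + 192n^2 + 300n + 144 = (−3n + 9)(n^4 + 7n^3 + 17n^2 + 17n + 6) + (15n^3 + 90n^2 + 165n + 90)
  n^4 + 7n^3 + 17n^2 + 17n + 6 = ((1/15)n + 1/15)(15n^3 + 90n^2 + 165n + 90) + (0)
Last nonzero remainder: 15n^3 + 90n^2 + 165n + 90. Dividing through by 15 gives the monic gcd n^3 + 6n^2 + 11n + 6.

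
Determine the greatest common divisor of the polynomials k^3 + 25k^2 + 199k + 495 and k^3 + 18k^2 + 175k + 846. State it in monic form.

k + 9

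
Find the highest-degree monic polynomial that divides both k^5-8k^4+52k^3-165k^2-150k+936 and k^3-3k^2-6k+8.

k^2-2k-8

Apply the Euclidean algorithm:
  k^5-8k^4+52k^3-165k^2-150k+936 = (k^2-5k+43)(k^3-3k^2-6k+8) + (-74k^2+148k+592)
  k^3-3k^2-6k+8 = (-(1/74)k+1/74)(-74k^2+148k+592) + (0)
Last nonzero remainder: -74k^2+148k+592. Dividing through by -74 gives the monic gcd k^2-2k-8.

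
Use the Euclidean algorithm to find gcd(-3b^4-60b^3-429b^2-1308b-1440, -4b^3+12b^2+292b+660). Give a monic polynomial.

b^2+8b+15

Repeated division with remainder:
  -3b^4-60b^3-429b^2-1308b-1440 = ((3/4)b+69/4)(-4b^3+12b^2+292b+660) + (-855b^2-6840b-12825)
  -4b^3+12b^2+292b+660 = ((4/855)b-44/855)(-855b^2-6840b-12825) + (0)
Last nonzero remainder: -855b^2-6840b-12825. Dividing through by -855 gives the monic gcd b^2+8b+15.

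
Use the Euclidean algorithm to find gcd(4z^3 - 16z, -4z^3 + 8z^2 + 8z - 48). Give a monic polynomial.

Euclidean algorithm in ℚ[z]:
  4z^3 - 16z = (-1)(-4z^3 + 8z^2 + 8z - 48) + (8z^2 - 8z - 48)
  -4z^3 + 8z^2 + 8z - 48 = (-(1/2)z + 1/2)(8z^2 - 8z - 48) + (-12z - 24)
  8z^2 - 8z - 48 = (-(2/3)z + 2)(-12z - 24) + (0)
Last nonzero remainder: -12z - 24. Dividing through by -12 gives the monic gcd z + 2.

z + 2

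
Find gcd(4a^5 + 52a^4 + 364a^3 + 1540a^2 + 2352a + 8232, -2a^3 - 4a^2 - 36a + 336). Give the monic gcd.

a^2 + 6a + 42

Apply the Euclidean algorithm:
  4a^5 + 52a^4 + 364a^3 + 1540a^2 + 2352a + 8232 = (-2a^2 - 22a - 102)(-2a^3 - 4a^2 - 36a + 336) + (1012a^2 + 6072a + 42504)
  -2a^3 - 4a^2 - 36a + 336 = (-(1/506)a + 2/253)(1012a^2 + 6072a + 42504) + (0)
Last nonzero remainder: 1012a^2 + 6072a + 42504. Dividing through by 1012 gives the monic gcd a^2 + 6a + 42.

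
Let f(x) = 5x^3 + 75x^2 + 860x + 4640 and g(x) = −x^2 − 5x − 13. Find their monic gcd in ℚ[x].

Repeated division with remainder:
  5x^3 + 75x^2 + 860x + 4640 = (−5x − 50)(−x^2 − 5x − 13) + (545x + 3990)
  −x^2 − 5x − 13 = (−(1/545)x + 253/59405)(545x + 3990) + (−356347/11881)
  545x + 3990 = (−(6475145/356347)x − 47405190/356347)(−356347/11881) + (0)
The last nonzero remainder is the constant −356347/11881, so the polynomials are coprime and gcd = 1.

1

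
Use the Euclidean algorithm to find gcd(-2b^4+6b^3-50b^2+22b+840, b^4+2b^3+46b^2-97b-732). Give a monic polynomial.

By polynomial division,
  -2b^4+6b^3-50b^2+22b+840 = (-2)(b^4+2b^3+46b^2-97b-732) + (10b^3+42b^2-172b-624)
  b^4+2b^3+46b^2-97b-732 = ((1/10)b-11/50)(10b^3+42b^2-172b-624) + ((1811/25)b^2-(1811/25)b-21732/25)
  10b^3+42b^2-172b-624 = ((250/1811)b+1300/1811)((1811/25)b^2-(1811/25)b-21732/25) + (0)
Last nonzero remainder: (1811/25)b^2-(1811/25)b-21732/25. Dividing through by 1811/25 gives the monic gcd b^2-b-12.

b^2-b-12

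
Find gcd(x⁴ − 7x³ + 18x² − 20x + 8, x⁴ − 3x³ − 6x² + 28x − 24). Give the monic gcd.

x³ − 6x² + 12x − 8

Apply the Euclidean algorithm:
  x⁴ − 7x³ + 18x² − 20x + 8 = (x⁴ − 3x³ − 6x² + 28x − 24) + (−4x³ + 24x² − 48x + 32)
  x⁴ − 3x³ − 6x² + 28x − 24 = (−(1/4)x − 3/4)(−4x³ + 24x² − 48x + 32) + (0)
Last nonzero remainder: −4x³ + 24x² − 48x + 32. Dividing through by −4 gives the monic gcd x³ − 6x² + 12x − 8.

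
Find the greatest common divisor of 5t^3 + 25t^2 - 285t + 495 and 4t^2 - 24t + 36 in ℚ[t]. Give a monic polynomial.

Apply the Euclidean algorithm:
  5t^3 + 25t^2 - 285t + 495 = ((5/4)t + 55/4)(4t^2 - 24t + 36) + (0)
Last nonzero remainder: 4t^2 - 24t + 36. Dividing through by 4 gives the monic gcd t^2 - 6t + 9.

t^2 - 6t + 9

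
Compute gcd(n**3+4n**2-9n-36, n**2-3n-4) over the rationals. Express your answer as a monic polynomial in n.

By polynomial division,
  n**3+4n**2-9n-36 = (n+7)(n**2-3n-4) + (16n-8)
  n**2-3n-4 = ((1/16)n-5/32)(16n-8) + (-21/4)
  16n-8 = (-(64/21)n+32/21)(-21/4) + (0)
The last nonzero remainder is the constant -21/4, so the polynomials are coprime and gcd = 1.

1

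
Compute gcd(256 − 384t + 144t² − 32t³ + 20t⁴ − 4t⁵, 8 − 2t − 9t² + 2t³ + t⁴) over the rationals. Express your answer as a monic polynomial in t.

2 − 3t + t²

By polynomial division,
  −4t⁵ + 20t⁴ − 32t³ + 144t² − 384t + 256 = (−4t + 28)(t⁴ + 2t³ − 9t² − 2t + 8) + (−124t³ + 388t² − 296t + 32)
  t⁴ + 2t³ − 9t² − 2t + 8 = (−(1/124)t − 159/3844)(−124t³ + 388t² − 296t + 32) + ((4480/961)t² − (13440/961)t + 8960/961)
  −124t³ + 388t² − 296t + 32 = (−(29791/1120)t + 961/280)((4480/961)t² − (13440/961)t + 8960/961) + (0)
Last nonzero remainder: (4480/961)t² − (13440/961)t + 8960/961. Dividing through by 4480/961 gives the monic gcd t² − 3t + 2.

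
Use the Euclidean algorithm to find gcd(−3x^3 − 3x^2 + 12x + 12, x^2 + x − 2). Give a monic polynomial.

x + 2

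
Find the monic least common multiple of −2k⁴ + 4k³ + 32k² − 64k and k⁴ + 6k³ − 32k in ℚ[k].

Euclidean algorithm in ℚ[k]:
  −2k⁴ + 4k³ + 32k² − 64k = (−2)(k⁴ + 6k³ − 32k) + (16k³ + 32k² − 128k)
  k⁴ + 6k³ − 32k = ((1/16)k + 1/4)(16k³ + 32k² − 128k) + (0)
Last nonzero remainder: 16k³ + 32k² − 128k. Dividing through by 16 gives the monic gcd k³ + 2k² − 8k.
Then lcm(f, g) = f·g / gcd(f, g); expanding and making the result monic gives the answer.

k⁵ + 2k⁴ − 24k³ − 32k² + 128k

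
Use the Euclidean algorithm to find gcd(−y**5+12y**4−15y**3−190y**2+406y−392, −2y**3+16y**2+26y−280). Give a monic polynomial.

y**2−3y−28

Euclidean algorithm in ℚ[y]:
  −y**5+12y**4−15y**3−190y**2+406y−392 = ((1/2)y**2−2y−2)(−2y**3+16y**2+26y−280) + (34y**2−102y−952)
  −2y**3+16y**2+26y−280 = (−(1/17)y+5/17)(34y**2−102y−952) + (0)
Last nonzero remainder: 34y**2−102y−952. Dividing through by 34 gives the monic gcd y**2−3y−28.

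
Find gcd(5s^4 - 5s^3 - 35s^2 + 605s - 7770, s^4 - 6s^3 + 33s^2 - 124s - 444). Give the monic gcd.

Apply the Euclidean algorithm:
  5s^4 - 5s^3 - 35s^2 + 605s - 7770 = (5)(s^4 - 6s^3 + 33s^2 - 124s - 444) + (25s^3 - 200s^2 + 1225s - 5550)
  s^4 - 6s^3 + 33s^2 - 124s - 444 = ((1/25)s + 2/25)(25s^3 - 200s^2 + 1225s - 5550) + (0)
Last nonzero remainder: 25s^3 - 200s^2 + 1225s - 5550. Dividing through by 25 gives the monic gcd s^3 - 8s^2 + 49s - 222.

s^3 - 8s^2 + 49s - 222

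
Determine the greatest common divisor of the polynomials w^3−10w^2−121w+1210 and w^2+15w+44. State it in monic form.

Repeated division with remainder:
  w^3−10w^2−121w+1210 = (w−25)(w^2+15w+44) + (210w+2310)
  w^2+15w+44 = ((1/210)w+2/105)(210w+2310) + (0)
Last nonzero remainder: 210w+2310. Dividing through by 210 gives the monic gcd w+11.

w+11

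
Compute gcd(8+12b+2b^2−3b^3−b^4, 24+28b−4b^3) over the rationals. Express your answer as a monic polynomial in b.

2+3b+b^2

By polynomial division,
  −b^4−3b^3+2b^2+12b+8 = ((1/4)b+3/4)(−4b^3+28b+24) + (−5b^2−15b−10)
  −4b^3+28b+24 = ((4/5)b−12/5)(−5b^2−15b−10) + (0)
Last nonzero remainder: −5b^2−15b−10. Dividing through by −5 gives the monic gcd b^2+3b+2.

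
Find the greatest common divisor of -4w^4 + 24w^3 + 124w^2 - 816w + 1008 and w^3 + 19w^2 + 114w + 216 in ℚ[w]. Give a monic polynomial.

Euclidean algorithm in ℚ[w]:
  -4w^4 + 24w^3 + 124w^2 - 816w + 1008 = (-4w + 100)(w^3 + 19w^2 + 114w + 216) + (-1320w^2 - 11352w - 20592)
  w^3 + 19w^2 + 114w + 216 = (-(1/1320)w - 13/1650)(-1320w^2 - 11352w - 20592) + ((224/25)w + 1344/25)
  -1320w^2 - 11352w - 20592 = (-(4125/28)w - 10725/28)((224/25)w + 1344/25) + (0)
Last nonzero remainder: (224/25)w + 1344/25. Dividing through by 224/25 gives the monic gcd w + 6.

w + 6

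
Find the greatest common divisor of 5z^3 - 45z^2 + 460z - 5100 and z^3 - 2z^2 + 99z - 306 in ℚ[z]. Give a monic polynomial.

z^2 + z + 102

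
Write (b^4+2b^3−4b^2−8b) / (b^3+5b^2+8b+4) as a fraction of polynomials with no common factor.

Euclidean algorithm in ℚ[b]:
  b^4+2b^3−4b^2−8b = (b−3)(b^3+5b^2+8b+4) + (3b^2+12b+12)
  b^3+5b^2+8b+4 = ((1/3)b+1/3)(3b^2+12b+12) + (0)
Last nonzero remainder: 3b^2+12b+12. Dividing through by 3 gives the monic gcd b^2+4b+4.
Cancel b^2+4b+4 from numerator and denominator to get the reduced form.

(b^2−2b)/(b+1)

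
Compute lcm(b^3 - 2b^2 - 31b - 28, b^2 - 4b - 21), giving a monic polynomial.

b^4 + b^3 - 37b^2 - 121b - 84

Euclidean algorithm in ℚ[b]:
  b^3 - 2b^2 - 31b - 28 = (b + 2)(b^2 - 4b - 21) + (-2b + 14)
  b^2 - 4b - 21 = (-(1/2)b - 3/2)(-2b + 14) + (0)
Last nonzero remainder: -2b + 14. Dividing through by -2 gives the monic gcd b - 7.
Then lcm(f, g) = f·g / gcd(f, g); expanding and making the result monic gives the answer.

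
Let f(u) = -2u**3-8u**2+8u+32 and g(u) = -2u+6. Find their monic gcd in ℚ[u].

1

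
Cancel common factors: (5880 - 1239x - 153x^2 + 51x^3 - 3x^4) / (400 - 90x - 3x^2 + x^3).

(-735 + 63x + 27x^2 - 3x^3)/(-50 + 5x + x^2)

By polynomial division,
  -3x^4 + 51x^3 - 153x^2 - 1239x + 5880 = (-3x + 42)(x^3 - 3x^2 - 90x + 400) + (-297x^2 + 3741x - 10920)
  x^3 - 3x^2 - 90x + 400 = (-(1/297)x - 950/29403)(-297x^2 + 3741x - 10920) + (-(57800/9801)x + 462400/9801)
  -297x^2 + 3741x - 10920 = ((2910897/57800)x - 2675673/11560)(-(57800/9801)x + 462400/9801) + (0)
Last nonzero remainder: -(57800/9801)x + 462400/9801. Dividing through by -57800/9801 gives the monic gcd x - 8.
Cancel x - 8 from numerator and denominator to get the reduced form.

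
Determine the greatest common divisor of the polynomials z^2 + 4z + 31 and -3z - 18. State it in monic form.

1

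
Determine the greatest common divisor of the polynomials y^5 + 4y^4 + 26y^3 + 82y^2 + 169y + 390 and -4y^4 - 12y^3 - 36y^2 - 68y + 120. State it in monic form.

Repeated division with remainder:
  y^5 + 4y^4 + 26y^3 + 82y^2 + 169y + 390 = (-(1/4)y - 1/4)(-4y^4 - 12y^3 - 36y^2 - 68y + 120) + (14y^3 + 56y^2 + 182y + 420)
  -4y^4 - 12y^3 - 36y^2 - 68y + 120 = (-(2/7)y + 2/7)(14y^3 + 56y^2 + 182y + 420) + (0)
Last nonzero remainder: 14y^3 + 56y^2 + 182y + 420. Dividing through by 14 gives the monic gcd y^3 + 4y^2 + 13y + 30.

y^3 + 4y^2 + 13y + 30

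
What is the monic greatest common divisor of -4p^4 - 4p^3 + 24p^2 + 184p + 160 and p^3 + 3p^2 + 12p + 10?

p + 1

Apply the Euclidean algorithm:
  -4p^4 - 4p^3 + 24p^2 + 184p + 160 = (-4p + 8)(p^3 + 3p^2 + 12p + 10) + (48p^2 + 128p + 80)
  p^3 + 3p^2 + 12p + 10 = ((1/48)p + 1/144)(48p^2 + 128p + 80) + ((85/9)p + 85/9)
  48p^2 + 128p + 80 = ((432/85)p + 144/17)((85/9)p + 85/9) + (0)
Last nonzero remainder: (85/9)p + 85/9. Dividing through by 85/9 gives the monic gcd p + 1.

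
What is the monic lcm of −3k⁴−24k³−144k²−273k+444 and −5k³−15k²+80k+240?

k⁶+7k⁵+28k⁴−53k³−815k²−944k+1776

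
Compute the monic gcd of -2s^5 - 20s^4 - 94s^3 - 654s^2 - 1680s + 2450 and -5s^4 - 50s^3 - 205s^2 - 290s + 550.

s^2 + 4s - 5

Apply the Euclidean algorithm:
  -2s^5 - 20s^4 - 94s^3 - 654s^2 - 1680s + 2450 = ((2/5)s)(-5s^4 - 50s^3 - 205s^2 - 290s + 550) + (-12s^3 - 538s^2 - 1900s + 2450)
  -5s^4 - 50s^3 - 205s^2 - 290s + 550 = ((5/12)s - 1045/72)(-12s^3 - 538s^2 - 1900s + 2450) + (-(259985/36)s^2 - (259985/9)s + 1299925/36)
  -12s^3 - 538s^2 - 1900s + 2450 = ((432/259985)s + 3528/51997)(-(259985/36)s^2 - (259985/9)s + 1299925/36) + (0)
Last nonzero remainder: -(259985/36)s^2 - (259985/9)s + 1299925/36. Dividing through by -259985/36 gives the monic gcd s^2 + 4s - 5.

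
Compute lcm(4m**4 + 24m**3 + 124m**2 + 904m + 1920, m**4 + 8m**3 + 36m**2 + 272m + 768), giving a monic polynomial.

m**6 + 16m**5 + 115m**4 + 680m**3 + 3484m**2 + 10224m + 11520

Euclidean algorithm in ℚ[m]:
  4m**4 + 24m**3 + 124m**2 + 904m + 1920 = (4)(m**4 + 8m**3 + 36m**2 + 272m + 768) + (−8m**3 − 20m**2 − 184m − 1152)
  m**4 + 8m**3 + 36m**2 + 272m + 768 = (−(1/8)m − 11/16)(−8m**3 − 20m**2 − 184m − 1152) + (−(3/4)m**2 + (3/2)m − 24)
  −8m**3 − 20m**2 − 184m − 1152 = ((32/3)m + 48)(−(3/4)m**2 + (3/2)m − 24) + (0)
Last nonzero remainder: −(3/4)m**2 + (3/2)m − 24. Dividing through by −3/4 gives the monic gcd m**2 − 2m + 32.
Then lcm(f, g) = f·g / gcd(f, g); expanding and making the result monic gives the answer.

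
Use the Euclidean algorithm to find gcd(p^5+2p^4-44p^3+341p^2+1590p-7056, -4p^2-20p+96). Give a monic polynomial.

p^2+5p-24

Apply the Euclidean algorithm:
  p^5+2p^4-44p^3+341p^2+1590p-7056 = (-(1/4)p^3+(3/4)p^2+(5/4)p-147/2)(-4p^2-20p+96) + (0)
Last nonzero remainder: -4p^2-20p+96. Dividing through by -4 gives the monic gcd p^2+5p-24.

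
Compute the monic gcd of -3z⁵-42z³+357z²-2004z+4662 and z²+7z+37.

Apply the Euclidean algorithm:
  -3z⁵-42z³+357z²-2004z+4662 = (-3z³+21z²-78z+126)(z²+7z+37) + (0)
The last nonzero remainder z²+7z+37 is already monic.

z²+7z+37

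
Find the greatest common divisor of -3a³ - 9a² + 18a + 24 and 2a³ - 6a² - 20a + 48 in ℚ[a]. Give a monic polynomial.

a - 2

By polynomial division,
  -3a³ - 9a² + 18a + 24 = (-3/2)(2a³ - 6a² - 20a + 48) + (-18a² - 12a + 96)
  2a³ - 6a² - 20a + 48 = (-(1/9)a + 11/27)(-18a² - 12a + 96) + (-(40/9)a + 80/9)
  -18a² - 12a + 96 = ((81/20)a + 54/5)(-(40/9)a + 80/9) + (0)
Last nonzero remainder: -(40/9)a + 80/9. Dividing through by -40/9 gives the monic gcd a - 2.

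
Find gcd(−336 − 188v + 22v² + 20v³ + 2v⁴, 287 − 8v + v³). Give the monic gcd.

7 + v

Apply the Euclidean algorithm:
  2v⁴ + 20v³ + 22v² − 188v − 336 = (2v + 20)(v³ − 8v + 287) + (38v² − 602v − 6076)
  v³ − 8v + 287 = ((1/38)v + 301/722)(38v² − 602v − 6076) + ((145435/361)v + 1018045/361)
  38v² − 602v − 6076 = ((13718/145435)v − 313348/145435)((145435/361)v + 1018045/361) + (0)
Last nonzero remainder: (145435/361)v + 1018045/361. Dividing through by 145435/361 gives the monic gcd v + 7.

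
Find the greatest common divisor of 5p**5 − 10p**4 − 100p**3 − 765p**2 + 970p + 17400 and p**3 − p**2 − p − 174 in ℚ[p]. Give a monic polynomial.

By polynomial division,
  5p**5 − 10p**4 − 100p**3 − 765p**2 + 970p + 17400 = (5p**2 − 5p − 100)(p**3 − p**2 − p − 174) + (0)
The last nonzero remainder p**3 − p**2 − p − 174 is already monic.

p**3 − p**2 − p − 174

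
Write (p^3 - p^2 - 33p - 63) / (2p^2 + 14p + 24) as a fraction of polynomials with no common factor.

Repeated division with remainder:
  p^3 - p^2 - 33p - 63 = ((1/2)p - 4)(2p^2 + 14p + 24) + (11p + 33)
  2p^2 + 14p + 24 = ((2/11)p + 8/11)(11p + 33) + (0)
Last nonzero remainder: 11p + 33. Dividing through by 11 gives the monic gcd p + 3.
Cancel p + 3 from numerator and denominator to get the reduced form.

(p^2 - 4p - 21)/(2p + 8)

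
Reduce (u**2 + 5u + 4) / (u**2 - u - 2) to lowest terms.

(u + 4)/(u - 2)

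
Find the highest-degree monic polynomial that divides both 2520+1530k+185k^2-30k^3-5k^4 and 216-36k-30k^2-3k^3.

6+k

By polynomial division,
  -5k^4-30k^3+185k^2+1530k+2520 = ((5/3)k-20/3)(-3k^3-30k^2-36k+216) + (45k^2+930k+3960)
  -3k^3-30k^2-36k+216 = (-(1/15)k+32/45)(45k^2+930k+3960) + (-(1300/3)k-2600)
  45k^2+930k+3960 = (-(27/260)k-99/65)(-(1300/3)k-2600) + (0)
Last nonzero remainder: -(1300/3)k-2600. Dividing through by -1300/3 gives the monic gcd k+6.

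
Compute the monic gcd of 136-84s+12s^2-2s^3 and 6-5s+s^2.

By polynomial division,
  -2s^3+12s^2-84s+136 = (-2s+2)(s^2-5s+6) + (-62s+124)
  s^2-5s+6 = (-(1/62)s+3/62)(-62s+124) + (0)
Last nonzero remainder: -62s+124. Dividing through by -62 gives the monic gcd s-2.

-2+s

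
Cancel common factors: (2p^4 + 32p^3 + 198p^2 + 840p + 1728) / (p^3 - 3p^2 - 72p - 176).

Repeated division with remainder:
  2p^4 + 32p^3 + 198p^2 + 840p + 1728 = (2p + 38)(p^3 - 3p^2 - 72p - 176) + (456p^2 + 3928p + 8416)
  p^3 - 3p^2 - 72p - 176 = ((1/456)p - 331/12996)(456p^2 + 3928p + 8416) + ((31150/3249)p + 124600/3249)
  456p^2 + 3928p + 8416 = ((740772/15575)p + 3417948/15575)((31150/3249)p + 124600/3249) + (0)
Last nonzero remainder: (31150/3249)p + 124600/3249. Dividing through by 31150/3249 gives the monic gcd p + 4.
Cancel p + 4 from numerator and denominator to get the reduced form.

(2p^3 + 24p^2 + 102p + 432)/(p^2 - 7p - 44)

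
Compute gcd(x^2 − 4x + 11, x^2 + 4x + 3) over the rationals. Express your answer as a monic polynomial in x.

Apply the Euclidean algorithm:
  x^2 − 4x + 11 = (x^2 + 4x + 3) + (−8x + 8)
  x^2 + 4x + 3 = (−(1/8)x − 5/8)(−8x + 8) + (8)
  −8x + 8 = (−x + 1)(8) + (0)
The last nonzero remainder is the constant 8, so the polynomials are coprime and gcd = 1.

1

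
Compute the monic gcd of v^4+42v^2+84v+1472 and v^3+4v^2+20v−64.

v^2+6v+32

Apply the Euclidean algorithm:
  v^4+42v^2+84v+1472 = (v−4)(v^3+4v^2+20v−64) + (38v^2+228v+1216)
  v^3+4v^2+20v−64 = ((1/38)v−1/19)(38v^2+228v+1216) + (0)
Last nonzero remainder: 38v^2+228v+1216. Dividing through by 38 gives the monic gcd v^2+6v+32.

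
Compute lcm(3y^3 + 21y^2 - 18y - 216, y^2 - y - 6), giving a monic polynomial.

y^4 + 9y^3 + 8y^2 - 84y - 144

Euclidean algorithm in ℚ[y]:
  3y^3 + 21y^2 - 18y - 216 = (3y + 24)(y^2 - y - 6) + (24y - 72)
  y^2 - y - 6 = ((1/24)y + 1/12)(24y - 72) + (0)
Last nonzero remainder: 24y - 72. Dividing through by 24 gives the monic gcd y - 3.
Then lcm(f, g) = f·g / gcd(f, g); expanding and making the result monic gives the answer.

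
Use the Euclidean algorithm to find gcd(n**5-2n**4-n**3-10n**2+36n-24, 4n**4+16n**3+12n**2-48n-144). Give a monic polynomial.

n**3+n**2-12

Euclidean algorithm in ℚ[n]:
  n**5-2n**4-n**3-10n**2+36n-24 = ((1/4)n-3/2)(4n**4+16n**3+12n**2-48n-144) + (20n**3+20n**2-240)
  4n**4+16n**3+12n**2-48n-144 = ((1/5)n+3/5)(20n**3+20n**2-240) + (0)
Last nonzero remainder: 20n**3+20n**2-240. Dividing through by 20 gives the monic gcd n**3+n**2-12.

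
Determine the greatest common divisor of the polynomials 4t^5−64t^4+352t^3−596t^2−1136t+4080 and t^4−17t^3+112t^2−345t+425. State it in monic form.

By polynomial division,
  4t^5−64t^4+352t^3−596t^2−1136t+4080 = (4t+4)(t^4−17t^3+112t^2−345t+425) + (−28t^3+336t^2−1456t+2380)
  t^4−17t^3+112t^2−345t+425 = (−(1/28)t+5/28)(−28t^3+336t^2−1456t+2380) + (0)
Last nonzero remainder: −28t^3+336t^2−1456t+2380. Dividing through by −28 gives the monic gcd t^3−12t^2+52t−85.

t^3−12t^2+52t−85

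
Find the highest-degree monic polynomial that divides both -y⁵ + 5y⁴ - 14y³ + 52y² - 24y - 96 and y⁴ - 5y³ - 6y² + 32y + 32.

y² - 3y - 4

By polynomial division,
  -y⁵ + 5y⁴ - 14y³ + 52y² - 24y - 96 = (-y)(y⁴ - 5y³ - 6y² + 32y + 32) + (-20y³ + 84y² + 8y - 96)
  y⁴ - 5y³ - 6y² + 32y + 32 = (-(1/20)y + 1/25)(-20y³ + 84y² + 8y - 96) + (-(224/25)y² + (672/25)y + 896/25)
  -20y³ + 84y² + 8y - 96 = ((125/56)y - 75/28)(-(224/25)y² + (672/25)y + 896/25) + (0)
Last nonzero remainder: -(224/25)y² + (672/25)y + 896/25. Dividing through by -224/25 gives the monic gcd y² - 3y - 4.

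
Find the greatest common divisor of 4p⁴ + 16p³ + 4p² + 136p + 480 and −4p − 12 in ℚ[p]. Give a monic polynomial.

Euclidean algorithm in ℚ[p]:
  4p⁴ + 16p³ + 4p² + 136p + 480 = (−p³ − p² + 2p − 40)(−4p − 12) + (0)
Last nonzero remainder: −4p − 12. Dividing through by −4 gives the monic gcd p + 3.

p + 3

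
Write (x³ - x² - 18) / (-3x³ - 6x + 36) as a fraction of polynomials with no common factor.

Euclidean algorithm in ℚ[x]:
  x³ - x² - 18 = (-1/3)(-3x³ - 6x + 36) + (-x² - 2x - 6)
  -3x³ - 6x + 36 = (3x - 6)(-x² - 2x - 6) + (0)
Last nonzero remainder: -x² - 2x - 6. Dividing through by -1 gives the monic gcd x² + 2x + 6.
Cancel x² + 2x + 6 from numerator and denominator to get the reduced form.

(-x + 3)/(3x - 6)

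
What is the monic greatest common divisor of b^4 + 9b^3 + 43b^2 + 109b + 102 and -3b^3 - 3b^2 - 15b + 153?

By polynomial division,
  b^4 + 9b^3 + 43b^2 + 109b + 102 = (-(1/3)b - 8/3)(-3b^3 - 3b^2 - 15b + 153) + (30b^2 + 120b + 510)
  -3b^3 - 3b^2 - 15b + 153 = (-(1/10)b + 3/10)(30b^2 + 120b + 510) + (0)
Last nonzero remainder: 30b^2 + 120b + 510. Dividing through by 30 gives the monic gcd b^2 + 4b + 17.

b^2 + 4b + 17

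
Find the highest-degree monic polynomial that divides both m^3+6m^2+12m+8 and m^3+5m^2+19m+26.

Apply the Euclidean algorithm:
  m^3+6m^2+12m+8 = (m^3+5m^2+19m+26) + (m^2−7m−18)
  m^3+5m^2+19m+26 = (m+12)(m^2−7m−18) + (121m+242)
  m^2−7m−18 = ((1/121)m−9/121)(121m+242) + (0)
Last nonzero remainder: 121m+242. Dividing through by 121 gives the monic gcd m+2.

m+2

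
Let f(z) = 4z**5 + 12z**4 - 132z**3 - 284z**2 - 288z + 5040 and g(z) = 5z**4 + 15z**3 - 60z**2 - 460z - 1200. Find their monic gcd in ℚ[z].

z**3 - z**2 - 8z - 60

Euclidean algorithm in ℚ[z]:
  4z**5 + 12z**4 - 132z**3 - 284z**2 - 288z + 5040 = ((4/5)z)(5z**4 + 15z**3 - 60z**2 - 460z - 1200) + (-84z**3 + 84z**2 + 672z + 5040)
  5z**4 + 15z**3 - 60z**2 - 460z - 1200 = (-(5/84)z - 5/21)(-84z**3 + 84z**2 + 672z + 5040) + (0)
Last nonzero remainder: -84z**3 + 84z**2 + 672z + 5040. Dividing through by -84 gives the monic gcd z**3 - z**2 - 8z - 60.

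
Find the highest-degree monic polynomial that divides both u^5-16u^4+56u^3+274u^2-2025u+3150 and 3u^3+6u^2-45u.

Euclidean algorithm in ℚ[u]:
  u^5-16u^4+56u^3+274u^2-2025u+3150 = ((1/3)u^2-6u+107/3)(3u^3+6u^2-45u) + (-210u^2-420u+3150)
  3u^3+6u^2-45u = (-(1/70)u)(-210u^2-420u+3150) + (0)
Last nonzero remainder: -210u^2-420u+3150. Dividing through by -210 gives the monic gcd u^2+2u-15.

u^2+2u-15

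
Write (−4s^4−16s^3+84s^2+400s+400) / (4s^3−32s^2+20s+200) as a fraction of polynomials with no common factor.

(−s^2−7s−10)/(s−5)

By polynomial division,
  −4s^4−16s^3+84s^2+400s+400 = (−s−12)(4s^3−32s^2+20s+200) + (−280s^2+840s+2800)
  4s^3−32s^2+20s+200 = (−(1/70)s+1/14)(−280s^2+840s+2800) + (0)
Last nonzero remainder: −280s^2+840s+2800. Dividing through by −280 gives the monic gcd s^2−3s−10.
Cancel s^2−3s−10 from numerator and denominator to get the reduced form.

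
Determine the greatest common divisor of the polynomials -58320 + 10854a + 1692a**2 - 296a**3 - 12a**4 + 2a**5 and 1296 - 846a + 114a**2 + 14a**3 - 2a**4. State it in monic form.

-72 - a + a**2

By polynomial division,
  2a**5 - 12a**4 - 296a**3 + 1692a**2 + 10854a - 58320 = (-a - 1)(-2a**4 + 14a**3 + 114a**2 - 846a + 1296) + (-168a**3 + 960a**2 + 11304a - 57024)
  -2a**4 + 14a**3 + 114a**2 - 846a + 1296 = ((1/84)a - 3/196)(-168a**3 + 960a**2 + 11304a - 57024) + (-(288/49)a**2 + (288/49)a + 20736/49)
  -168a**3 + 960a**2 + 11304a - 57024 = ((343/12)a - 539/4)(-(288/49)a**2 + (288/49)a + 20736/49) + (0)
Last nonzero remainder: -(288/49)a**2 + (288/49)a + 20736/49. Dividing through by -288/49 gives the monic gcd a**2 - a - 72.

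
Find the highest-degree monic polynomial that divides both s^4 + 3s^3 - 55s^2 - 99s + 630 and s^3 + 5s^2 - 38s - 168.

s^2 + s - 42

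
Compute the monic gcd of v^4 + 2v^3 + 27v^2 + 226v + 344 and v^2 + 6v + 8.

By polynomial division,
  v^4 + 2v^3 + 27v^2 + 226v + 344 = (v^2 - 4v + 43)(v^2 + 6v + 8) + (0)
The last nonzero remainder v^2 + 6v + 8 is already monic.

v^2 + 6v + 8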